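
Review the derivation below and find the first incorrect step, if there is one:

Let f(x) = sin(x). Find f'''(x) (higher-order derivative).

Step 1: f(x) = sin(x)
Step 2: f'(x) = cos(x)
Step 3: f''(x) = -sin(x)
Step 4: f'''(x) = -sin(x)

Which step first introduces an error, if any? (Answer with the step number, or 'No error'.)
Step 4

Step 4 is incorrect due to a wrong trig function.
The step shows: -sin(x)
The correct value should be: -cos(x)

Explanation: cos(x) was incorrectly written as sin(x): the term -cos(x) was incorrectly written as -sin(x)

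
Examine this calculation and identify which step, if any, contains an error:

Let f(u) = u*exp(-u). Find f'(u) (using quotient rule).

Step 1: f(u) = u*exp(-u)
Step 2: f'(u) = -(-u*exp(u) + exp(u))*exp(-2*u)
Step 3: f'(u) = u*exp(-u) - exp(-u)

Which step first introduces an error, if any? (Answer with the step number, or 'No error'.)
Step 2

Step 2 is incorrect due to a sign flip.
The step shows: -(-u*exp(u) + exp(u))*exp(-2*u)
The correct value should be: (-u*exp(u) + exp(u))*exp(-2*u)

Explanation: The sign of the whole expression was flipped: the term (-u*exp(u) + exp(u))*exp(-2*u) was incorrectly written as -(-u*exp(u) + exp(u))*exp(-2*u)
The later steps are derived from this incorrect expression, so the error originates in Step 2.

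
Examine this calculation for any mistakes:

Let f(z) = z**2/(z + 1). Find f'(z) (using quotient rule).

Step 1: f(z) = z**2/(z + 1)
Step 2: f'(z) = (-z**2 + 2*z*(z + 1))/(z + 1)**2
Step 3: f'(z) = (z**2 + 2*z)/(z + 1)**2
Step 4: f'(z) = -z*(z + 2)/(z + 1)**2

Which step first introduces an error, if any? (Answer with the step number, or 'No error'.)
Step 4

Step 4 is incorrect due to a sign flip.
The step shows: -z*(z + 2)/(z + 1)**2
The correct value should be: z*(z + 2)/(z + 1)**2

Explanation: The sign of the whole expression was flipped: the term z*(z + 2)/(z + 1)**2 was incorrectly written as -z*(z + 2)/(z + 1)**2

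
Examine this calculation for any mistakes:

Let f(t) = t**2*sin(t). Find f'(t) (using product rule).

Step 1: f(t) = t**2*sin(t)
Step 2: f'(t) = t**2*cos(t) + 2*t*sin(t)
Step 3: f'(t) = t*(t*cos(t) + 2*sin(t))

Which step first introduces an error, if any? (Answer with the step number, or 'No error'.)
No error

All steps in this derivation are correct.
The final answer f'(t) = t*(t*cos(t) + 2*sin(t)) is valid.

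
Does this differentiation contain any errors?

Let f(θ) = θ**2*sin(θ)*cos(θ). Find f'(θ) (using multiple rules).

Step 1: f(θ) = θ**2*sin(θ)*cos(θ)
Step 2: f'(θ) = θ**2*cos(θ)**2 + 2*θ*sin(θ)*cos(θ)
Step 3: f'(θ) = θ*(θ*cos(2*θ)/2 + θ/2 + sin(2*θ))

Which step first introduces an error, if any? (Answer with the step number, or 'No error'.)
Step 2

Step 2 is incorrect due to a dropped term.
The step shows: θ**2*cos(θ)**2 + 2*θ*sin(θ)*cos(θ)
The correct value should be: -θ**2*sin(θ)**2 + θ**2*cos(θ)**2 + 2*θ*sin(θ)*cos(θ)

Explanation: A term was dropped: the term -θ**2*sin(θ)**2 was incorrectly omitted
The later steps are derived from this incorrect expression, so the error originates in Step 2.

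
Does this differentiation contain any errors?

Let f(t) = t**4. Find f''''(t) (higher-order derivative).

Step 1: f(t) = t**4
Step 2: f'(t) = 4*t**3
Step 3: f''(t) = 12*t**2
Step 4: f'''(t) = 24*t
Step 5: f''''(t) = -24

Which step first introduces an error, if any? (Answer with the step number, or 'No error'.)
Step 5

Step 5 is incorrect due to a sign flip.
The step shows: -24
The correct value should be: 24

Explanation: The sign of the whole expression was flipped: the term 24 was incorrectly written as -24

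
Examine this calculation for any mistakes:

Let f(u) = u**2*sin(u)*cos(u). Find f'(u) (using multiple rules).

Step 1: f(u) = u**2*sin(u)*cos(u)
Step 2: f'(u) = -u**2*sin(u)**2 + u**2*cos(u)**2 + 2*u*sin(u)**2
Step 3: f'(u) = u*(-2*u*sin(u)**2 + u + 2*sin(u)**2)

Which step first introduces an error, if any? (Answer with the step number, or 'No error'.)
Step 2

Step 2 is incorrect due to a wrong trig function.
The step shows: -u**2*sin(u)**2 + u**2*cos(u)**2 + 2*u*sin(u)**2
The correct value should be: -u**2*sin(u)**2 + u**2*cos(u)**2 + 2*u*sin(u)*cos(u)

Explanation: cos(u) was incorrectly written as sin(u): the term 2*u*sin(u)*cos(u) was incorrectly written as 2*u*sin(u)**2
The later steps are derived from this incorrect expression, so the error originates in Step 2.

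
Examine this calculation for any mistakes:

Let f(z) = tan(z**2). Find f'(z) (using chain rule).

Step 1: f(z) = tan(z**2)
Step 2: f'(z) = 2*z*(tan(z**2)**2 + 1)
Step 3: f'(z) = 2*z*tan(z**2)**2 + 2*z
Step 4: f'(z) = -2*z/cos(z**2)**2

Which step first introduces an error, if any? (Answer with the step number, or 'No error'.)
Step 4

Step 4 is incorrect due to a sign flip.
The step shows: -2*z/cos(z**2)**2
The correct value should be: 2*z/cos(z**2)**2

Explanation: The sign of the whole expression was flipped: the term 2*z/cos(z**2)**2 was incorrectly written as -2*z/cos(z**2)**2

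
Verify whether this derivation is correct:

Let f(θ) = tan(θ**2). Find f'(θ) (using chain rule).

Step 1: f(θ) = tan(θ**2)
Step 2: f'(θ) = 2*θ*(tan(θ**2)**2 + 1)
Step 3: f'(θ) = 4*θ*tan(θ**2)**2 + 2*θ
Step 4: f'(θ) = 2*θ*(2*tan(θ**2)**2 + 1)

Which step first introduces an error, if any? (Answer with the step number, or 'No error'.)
Step 3

Step 3 is incorrect due to a wrong coefficient.
The step shows: 4*θ*tan(θ**2)**2 + 2*θ
The correct value should be: 2*θ*tan(θ**2)**2 + 2*θ

Explanation: The coefficient 2 was incorrectly written as 4: the term 2*θ*tan(θ**2)**2 was incorrectly written as 4*θ*tan(θ**2)**2
The later steps are derived from this incorrect expression, so the error originates in Step 3.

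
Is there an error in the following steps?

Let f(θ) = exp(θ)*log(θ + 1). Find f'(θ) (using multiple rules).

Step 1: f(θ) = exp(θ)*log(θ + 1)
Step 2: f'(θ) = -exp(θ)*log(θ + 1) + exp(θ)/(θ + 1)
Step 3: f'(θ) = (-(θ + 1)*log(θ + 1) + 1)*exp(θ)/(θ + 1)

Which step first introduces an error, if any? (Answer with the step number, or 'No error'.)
Step 2

Step 2 is incorrect due to a sign flip.
The step shows: -exp(θ)*log(θ + 1) + exp(θ)/(θ + 1)
The correct value should be: exp(θ)*log(θ + 1) + exp(θ)/(θ + 1)

Explanation: The sign of one term was flipped: the term exp(θ)*log(θ + 1) was incorrectly written as -exp(θ)*log(θ + 1)
The later steps are derived from this incorrect expression, so the error originates in Step 2.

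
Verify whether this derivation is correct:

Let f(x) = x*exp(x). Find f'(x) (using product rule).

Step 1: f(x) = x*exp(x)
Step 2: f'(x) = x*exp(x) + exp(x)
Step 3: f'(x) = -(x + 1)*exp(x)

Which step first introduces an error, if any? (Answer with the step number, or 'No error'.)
Step 3

Step 3 is incorrect due to a sign flip.
The step shows: -(x + 1)*exp(x)
The correct value should be: (x + 1)*exp(x)

Explanation: The sign of the whole expression was flipped: the term (x + 1)*exp(x) was incorrectly written as -(x + 1)*exp(x)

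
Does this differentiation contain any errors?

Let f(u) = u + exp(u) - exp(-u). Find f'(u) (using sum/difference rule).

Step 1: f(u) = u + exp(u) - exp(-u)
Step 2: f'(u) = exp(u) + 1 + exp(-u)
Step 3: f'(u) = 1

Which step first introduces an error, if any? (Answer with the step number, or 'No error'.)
Step 3

Step 3 is incorrect due to a dropped term.
The step shows: 1
The correct value should be: 2*cosh(u) + 1

Explanation: A term was dropped: the term 2*cosh(u) was incorrectly omitted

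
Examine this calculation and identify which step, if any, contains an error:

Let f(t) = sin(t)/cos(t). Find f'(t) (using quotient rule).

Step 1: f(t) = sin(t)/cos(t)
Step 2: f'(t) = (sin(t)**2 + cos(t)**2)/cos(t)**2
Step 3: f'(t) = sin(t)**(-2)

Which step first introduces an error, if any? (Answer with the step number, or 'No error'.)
Step 3

Step 3 is incorrect due to a wrong trig function.
The step shows: sin(t)**(-2)
The correct value should be: cos(t)**(-2)

Explanation: cos(t) was incorrectly written as sin(t): the term cos(t)**(-2) was incorrectly written as sin(t)**(-2)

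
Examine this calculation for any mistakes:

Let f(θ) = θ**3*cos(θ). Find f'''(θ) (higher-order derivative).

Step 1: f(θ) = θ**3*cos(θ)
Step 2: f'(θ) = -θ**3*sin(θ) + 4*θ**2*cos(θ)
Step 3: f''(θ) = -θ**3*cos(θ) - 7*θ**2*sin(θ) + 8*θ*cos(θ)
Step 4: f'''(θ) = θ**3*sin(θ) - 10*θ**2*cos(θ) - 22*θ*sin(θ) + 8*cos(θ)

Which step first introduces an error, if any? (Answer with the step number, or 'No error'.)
Step 2

Step 2 is incorrect due to a wrong coefficient.
The step shows: -θ**3*sin(θ) + 4*θ**2*cos(θ)
The correct value should be: -θ**3*sin(θ) + 3*θ**2*cos(θ)

Explanation: The coefficient 3 was incorrectly written as 4: the term 3*θ**2*cos(θ) was incorrectly written as 4*θ**2*cos(θ)
The later steps are derived from this incorrect expression, so the error originates in Step 2.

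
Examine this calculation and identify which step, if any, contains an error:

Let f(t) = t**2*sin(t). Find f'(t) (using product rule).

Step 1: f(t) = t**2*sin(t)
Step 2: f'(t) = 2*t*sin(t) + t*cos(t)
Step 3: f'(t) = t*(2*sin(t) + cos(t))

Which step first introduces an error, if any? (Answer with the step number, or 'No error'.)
Step 2

Step 2 is incorrect due to a wrong exponent.
The step shows: 2*t*sin(t) + t*cos(t)
The correct value should be: t**2*cos(t) + 2*t*sin(t)

Explanation: The exponent 2 on t was incorrectly written as 1: the term t**2*cos(t) was incorrectly written as t*cos(t)
The later steps are derived from this incorrect expression, so the error originates in Step 2.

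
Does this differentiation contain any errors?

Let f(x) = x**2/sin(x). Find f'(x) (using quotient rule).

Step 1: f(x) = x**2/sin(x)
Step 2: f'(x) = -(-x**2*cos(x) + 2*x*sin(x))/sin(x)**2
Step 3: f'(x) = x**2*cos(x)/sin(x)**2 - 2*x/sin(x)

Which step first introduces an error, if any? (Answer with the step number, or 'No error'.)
Step 2

Step 2 is incorrect due to a sign flip.
The step shows: -(-x**2*cos(x) + 2*x*sin(x))/sin(x)**2
The correct value should be: (-x**2*cos(x) + 2*x*sin(x))/sin(x)**2

Explanation: The sign of the whole expression was flipped: the term (-x**2*cos(x) + 2*x*sin(x))/sin(x)**2 was incorrectly written as -(-x**2*cos(x) + 2*x*sin(x))/sin(x)**2
The later steps are derived from this incorrect expression, so the error originates in Step 2.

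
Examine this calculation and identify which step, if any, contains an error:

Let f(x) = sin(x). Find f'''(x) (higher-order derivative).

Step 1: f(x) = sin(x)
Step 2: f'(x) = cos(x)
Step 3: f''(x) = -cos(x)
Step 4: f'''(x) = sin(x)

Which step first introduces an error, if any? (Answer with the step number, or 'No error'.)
Step 3

Step 3 is incorrect due to a wrong trig function.
The step shows: -cos(x)
The correct value should be: -sin(x)

Explanation: sin(x) was incorrectly written as cos(x): the term -sin(x) was incorrectly written as -cos(x)
The later steps are derived from this incorrect expression, so the error originates in Step 3.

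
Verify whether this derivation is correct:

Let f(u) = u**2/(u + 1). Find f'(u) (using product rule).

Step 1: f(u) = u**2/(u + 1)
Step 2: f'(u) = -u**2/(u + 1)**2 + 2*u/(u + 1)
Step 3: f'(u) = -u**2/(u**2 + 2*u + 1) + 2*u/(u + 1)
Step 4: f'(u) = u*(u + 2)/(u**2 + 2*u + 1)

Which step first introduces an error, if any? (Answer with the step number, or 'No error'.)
No error

All steps in this derivation are correct.
The final answer f'(u) = u*(u + 2)/(u**2 + 2*u + 1) is valid.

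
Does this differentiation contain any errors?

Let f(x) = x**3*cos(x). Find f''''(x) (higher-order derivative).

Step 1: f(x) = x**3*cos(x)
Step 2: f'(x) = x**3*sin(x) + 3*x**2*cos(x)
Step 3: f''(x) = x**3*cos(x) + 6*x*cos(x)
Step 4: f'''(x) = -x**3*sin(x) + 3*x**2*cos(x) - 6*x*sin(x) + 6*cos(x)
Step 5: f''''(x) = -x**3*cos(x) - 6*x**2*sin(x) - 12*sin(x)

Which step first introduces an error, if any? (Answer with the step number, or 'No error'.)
Step 2

Step 2 is incorrect due to a sign flip.
The step shows: x**3*sin(x) + 3*x**2*cos(x)
The correct value should be: -x**3*sin(x) + 3*x**2*cos(x)

Explanation: The sign of one term was flipped: the term -x**3*sin(x) was incorrectly written as x**3*sin(x)
The later steps are derived from this incorrect expression, so the error originates in Step 2.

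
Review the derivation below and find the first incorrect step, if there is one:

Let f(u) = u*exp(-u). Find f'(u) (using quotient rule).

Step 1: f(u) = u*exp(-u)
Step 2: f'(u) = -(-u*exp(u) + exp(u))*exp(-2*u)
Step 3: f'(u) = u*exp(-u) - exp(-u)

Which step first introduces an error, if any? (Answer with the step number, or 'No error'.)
Step 2

Step 2 is incorrect due to a sign flip.
The step shows: -(-u*exp(u) + exp(u))*exp(-2*u)
The correct value should be: (-u*exp(u) + exp(u))*exp(-2*u)

Explanation: The sign of the whole expression was flipped: the term (-u*exp(u) + exp(u))*exp(-2*u) was incorrectly written as -(-u*exp(u) + exp(u))*exp(-2*u)
The later steps are derived from this incorrect expression, so the error originates in Step 2.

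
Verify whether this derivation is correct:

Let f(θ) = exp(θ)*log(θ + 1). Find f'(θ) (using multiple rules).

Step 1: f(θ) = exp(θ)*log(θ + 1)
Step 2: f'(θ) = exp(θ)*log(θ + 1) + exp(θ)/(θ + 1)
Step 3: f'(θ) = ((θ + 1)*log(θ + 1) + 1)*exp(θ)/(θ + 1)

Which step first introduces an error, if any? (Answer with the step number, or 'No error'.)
No error

All steps in this derivation are correct.
The final answer f'(θ) = ((θ + 1)*log(θ + 1) + 1)*exp(θ)/(θ + 1) is valid.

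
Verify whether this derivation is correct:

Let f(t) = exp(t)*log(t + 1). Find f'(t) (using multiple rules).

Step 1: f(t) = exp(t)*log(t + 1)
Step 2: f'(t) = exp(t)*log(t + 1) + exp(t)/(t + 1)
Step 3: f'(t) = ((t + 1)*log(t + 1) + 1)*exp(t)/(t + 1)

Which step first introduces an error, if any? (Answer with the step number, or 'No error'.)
No error

All steps in this derivation are correct.
The final answer f'(t) = ((t + 1)*log(t + 1) + 1)*exp(t)/(t + 1) is valid.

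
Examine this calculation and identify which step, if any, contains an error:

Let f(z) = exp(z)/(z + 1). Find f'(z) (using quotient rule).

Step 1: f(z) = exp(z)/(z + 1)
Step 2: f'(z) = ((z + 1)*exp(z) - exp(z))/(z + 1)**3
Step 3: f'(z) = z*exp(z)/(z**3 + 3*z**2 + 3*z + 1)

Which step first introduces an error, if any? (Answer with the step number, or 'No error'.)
Step 2

Step 2 is incorrect due to a wrong exponent.
The step shows: ((z + 1)*exp(z) - exp(z))/(z + 1)**3
The correct value should be: ((z + 1)*exp(z) - exp(z))/(z + 1)**2

Explanation: The exponent -2 on z + 1 was incorrectly written as -3: the term ((z + 1)*exp(z) - exp(z))/(z + 1)**2 was incorrectly written as ((z + 1)*exp(z) - exp(z))/(z + 1)**3
The later steps are derived from this incorrect expression, so the error originates in Step 2.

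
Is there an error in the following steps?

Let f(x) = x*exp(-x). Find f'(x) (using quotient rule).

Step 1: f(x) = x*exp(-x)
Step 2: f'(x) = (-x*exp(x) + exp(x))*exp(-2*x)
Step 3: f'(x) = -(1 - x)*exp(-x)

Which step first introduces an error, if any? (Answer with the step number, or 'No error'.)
Step 3

Step 3 is incorrect due to a sign flip.
The step shows: -(1 - x)*exp(-x)
The correct value should be: (1 - x)*exp(-x)

Explanation: The sign of the whole expression was flipped: the term (1 - x)*exp(-x) was incorrectly written as -(1 - x)*exp(-x)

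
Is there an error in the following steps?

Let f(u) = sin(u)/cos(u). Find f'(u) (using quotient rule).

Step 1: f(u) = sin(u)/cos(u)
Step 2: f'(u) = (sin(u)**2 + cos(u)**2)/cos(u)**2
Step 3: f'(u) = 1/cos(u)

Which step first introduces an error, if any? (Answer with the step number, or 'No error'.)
Step 3

Step 3 is incorrect due to a wrong exponent.
The step shows: 1/cos(u)
The correct value should be: cos(u)**(-2)

Explanation: The exponent -2 on cos(u) was incorrectly written as -1: the term cos(u)**(-2) was incorrectly written as 1/cos(u)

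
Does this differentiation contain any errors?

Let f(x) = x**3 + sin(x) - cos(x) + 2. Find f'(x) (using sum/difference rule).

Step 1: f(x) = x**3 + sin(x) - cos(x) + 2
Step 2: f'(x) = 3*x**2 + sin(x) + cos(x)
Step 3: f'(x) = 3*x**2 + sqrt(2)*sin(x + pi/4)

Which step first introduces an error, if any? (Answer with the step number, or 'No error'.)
No error

All steps in this derivation are correct.
The final answer f'(x) = 3*x**2 + sqrt(2)*sin(x + pi/4) is valid.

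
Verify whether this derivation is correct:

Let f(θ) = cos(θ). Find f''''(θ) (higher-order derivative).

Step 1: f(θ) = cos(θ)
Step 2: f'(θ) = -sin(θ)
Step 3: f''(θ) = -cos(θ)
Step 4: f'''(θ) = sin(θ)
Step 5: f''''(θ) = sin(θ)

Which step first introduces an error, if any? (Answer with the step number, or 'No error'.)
Step 5

Step 5 is incorrect due to a wrong trig function.
The step shows: sin(θ)
The correct value should be: cos(θ)

Explanation: cos(θ) was incorrectly written as sin(θ): the term cos(θ) was incorrectly written as sin(θ)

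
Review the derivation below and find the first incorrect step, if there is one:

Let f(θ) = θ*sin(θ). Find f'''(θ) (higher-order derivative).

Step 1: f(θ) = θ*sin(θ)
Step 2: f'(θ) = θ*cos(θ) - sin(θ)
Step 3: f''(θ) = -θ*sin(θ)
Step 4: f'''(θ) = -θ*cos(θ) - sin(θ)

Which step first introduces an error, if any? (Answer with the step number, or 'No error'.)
Step 2

Step 2 is incorrect due to a sign flip.
The step shows: θ*cos(θ) - sin(θ)
The correct value should be: θ*cos(θ) + sin(θ)

Explanation: The sign of one term was flipped: the term sin(θ) was incorrectly written as -sin(θ)
The later steps are derived from this incorrect expression, so the error originates in Step 2.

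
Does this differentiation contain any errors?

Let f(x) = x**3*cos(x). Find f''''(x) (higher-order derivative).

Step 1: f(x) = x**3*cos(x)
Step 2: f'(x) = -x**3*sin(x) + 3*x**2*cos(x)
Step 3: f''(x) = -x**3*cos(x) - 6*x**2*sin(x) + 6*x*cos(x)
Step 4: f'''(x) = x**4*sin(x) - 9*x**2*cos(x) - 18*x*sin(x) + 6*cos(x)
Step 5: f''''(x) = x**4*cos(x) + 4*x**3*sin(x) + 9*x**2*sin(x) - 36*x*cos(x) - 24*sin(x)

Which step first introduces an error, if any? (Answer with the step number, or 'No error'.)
Step 4

Step 4 is incorrect due to a wrong exponent.
The step shows: x**4*sin(x) - 9*x**2*cos(x) - 18*x*sin(x) + 6*cos(x)
The correct value should be: x**3*sin(x) - 9*x**2*cos(x) - 18*x*sin(x) + 6*cos(x)

Explanation: The exponent 3 on x was incorrectly written as 4: the term x**3*sin(x) was incorrectly written as x**4*sin(x)
The later steps are derived from this incorrect expression, so the error originates in Step 4.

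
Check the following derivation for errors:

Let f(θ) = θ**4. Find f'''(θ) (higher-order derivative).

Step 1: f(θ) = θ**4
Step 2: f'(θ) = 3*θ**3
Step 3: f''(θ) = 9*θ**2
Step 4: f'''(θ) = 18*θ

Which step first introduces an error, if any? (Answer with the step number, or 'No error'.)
Step 2

Step 2 is incorrect due to a wrong coefficient.
The step shows: 3*θ**3
The correct value should be: 4*θ**3

Explanation: The coefficient 4 was incorrectly written as 3: the term 4*θ**3 was incorrectly written as 3*θ**3
The later steps are derived from this incorrect expression, so the error originates in Step 2.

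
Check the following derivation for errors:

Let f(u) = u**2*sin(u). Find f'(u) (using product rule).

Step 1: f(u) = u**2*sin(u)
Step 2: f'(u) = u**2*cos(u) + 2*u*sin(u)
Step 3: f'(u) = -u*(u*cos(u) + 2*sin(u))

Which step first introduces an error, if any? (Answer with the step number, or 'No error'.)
Step 3

Step 3 is incorrect due to a sign flip.
The step shows: -u*(u*cos(u) + 2*sin(u))
The correct value should be: u*(u*cos(u) + 2*sin(u))

Explanation: The sign of the whole expression was flipped: the term u*(u*cos(u) + 2*sin(u)) was incorrectly written as -u*(u*cos(u) + 2*sin(u))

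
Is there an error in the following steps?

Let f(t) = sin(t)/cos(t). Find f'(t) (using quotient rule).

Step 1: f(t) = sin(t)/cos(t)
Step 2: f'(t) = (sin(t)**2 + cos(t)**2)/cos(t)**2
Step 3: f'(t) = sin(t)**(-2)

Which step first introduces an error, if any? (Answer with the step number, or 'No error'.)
Step 3

Step 3 is incorrect due to a wrong trig function.
The step shows: sin(t)**(-2)
The correct value should be: cos(t)**(-2)

Explanation: cos(t) was incorrectly written as sin(t): the term cos(t)**(-2) was incorrectly written as sin(t)**(-2)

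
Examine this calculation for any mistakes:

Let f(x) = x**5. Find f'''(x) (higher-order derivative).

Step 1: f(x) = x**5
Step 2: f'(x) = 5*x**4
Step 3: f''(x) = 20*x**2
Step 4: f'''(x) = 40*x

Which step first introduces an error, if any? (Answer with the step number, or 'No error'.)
Step 3

Step 3 is incorrect due to a wrong exponent.
The step shows: 20*x**2
The correct value should be: 20*x**3

Explanation: The exponent 3 on x was incorrectly written as 2: the term 20*x**3 was incorrectly written as 20*x**2
The later steps are derived from this incorrect expression, so the error originates in Step 3.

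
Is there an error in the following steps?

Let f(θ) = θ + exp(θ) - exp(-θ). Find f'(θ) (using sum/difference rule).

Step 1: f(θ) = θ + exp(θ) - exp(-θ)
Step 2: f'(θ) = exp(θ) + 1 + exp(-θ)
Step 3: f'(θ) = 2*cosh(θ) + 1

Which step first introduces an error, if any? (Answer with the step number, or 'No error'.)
No error

All steps in this derivation are correct.
The final answer f'(θ) = 2*cosh(θ) + 1 is valid.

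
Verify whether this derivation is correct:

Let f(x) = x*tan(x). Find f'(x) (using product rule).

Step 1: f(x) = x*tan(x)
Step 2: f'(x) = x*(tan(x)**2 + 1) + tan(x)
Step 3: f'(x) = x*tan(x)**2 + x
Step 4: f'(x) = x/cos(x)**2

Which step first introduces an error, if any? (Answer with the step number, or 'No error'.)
Step 3

Step 3 is incorrect due to a dropped term.
The step shows: x*tan(x)**2 + x
The correct value should be: x*tan(x)**2 + x + tan(x)

Explanation: A term was dropped: the term tan(x) was incorrectly omitted
The later steps are derived from this incorrect expression, so the error originates in Step 3.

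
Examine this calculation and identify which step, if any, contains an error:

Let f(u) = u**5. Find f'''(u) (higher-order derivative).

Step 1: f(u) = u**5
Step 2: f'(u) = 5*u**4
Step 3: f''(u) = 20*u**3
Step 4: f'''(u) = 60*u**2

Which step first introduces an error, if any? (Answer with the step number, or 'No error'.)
No error

All steps in this derivation are correct.
The final answer f'''(u) = 60*u**2 is valid.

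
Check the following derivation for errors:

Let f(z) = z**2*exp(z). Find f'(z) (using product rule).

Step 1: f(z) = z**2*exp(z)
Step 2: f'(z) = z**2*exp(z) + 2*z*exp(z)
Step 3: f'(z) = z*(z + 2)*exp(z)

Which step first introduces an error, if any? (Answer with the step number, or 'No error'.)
No error

All steps in this derivation are correct.
The final answer f'(z) = z*(z + 2)*exp(z) is valid.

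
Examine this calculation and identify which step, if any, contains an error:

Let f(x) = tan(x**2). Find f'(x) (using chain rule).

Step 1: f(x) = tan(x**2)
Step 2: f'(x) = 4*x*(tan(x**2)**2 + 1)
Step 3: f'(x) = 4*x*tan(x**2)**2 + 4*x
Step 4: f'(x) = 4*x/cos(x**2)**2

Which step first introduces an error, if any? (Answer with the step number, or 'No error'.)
Step 2

Step 2 is incorrect due to a wrong coefficient.
The step shows: 4*x*(tan(x**2)**2 + 1)
The correct value should be: 2*x*(tan(x**2)**2 + 1)

Explanation: The coefficient 2 was incorrectly written as 4: the term 2*x*(tan(x**2)**2 + 1) was incorrectly written as 4*x*(tan(x**2)**2 + 1)
The later steps are derived from this incorrect expression, so the error originates in Step 2.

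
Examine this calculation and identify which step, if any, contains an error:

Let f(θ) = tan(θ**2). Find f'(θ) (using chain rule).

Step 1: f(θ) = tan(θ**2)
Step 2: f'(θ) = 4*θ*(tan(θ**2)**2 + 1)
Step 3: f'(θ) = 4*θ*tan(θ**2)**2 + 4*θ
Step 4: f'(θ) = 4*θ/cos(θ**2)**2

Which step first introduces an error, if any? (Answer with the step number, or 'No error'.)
Step 2

Step 2 is incorrect due to a wrong coefficient.
The step shows: 4*θ*(tan(θ**2)**2 + 1)
The correct value should be: 2*θ*(tan(θ**2)**2 + 1)

Explanation: The coefficient 2 was incorrectly written as 4: the term 2*θ*(tan(θ**2)**2 + 1) was incorrectly written as 4*θ*(tan(θ**2)**2 + 1)
The later steps are derived from this incorrect expression, so the error originates in Step 2.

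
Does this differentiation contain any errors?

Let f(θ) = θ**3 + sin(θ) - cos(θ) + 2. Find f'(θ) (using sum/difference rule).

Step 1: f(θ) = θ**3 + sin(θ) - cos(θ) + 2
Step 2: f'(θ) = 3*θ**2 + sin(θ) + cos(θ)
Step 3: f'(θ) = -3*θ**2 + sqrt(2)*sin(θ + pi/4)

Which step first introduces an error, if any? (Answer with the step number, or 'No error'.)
Step 3

Step 3 is incorrect due to a sign flip.
The step shows: -3*θ**2 + sqrt(2)*sin(θ + pi/4)
The correct value should be: 3*θ**2 + sqrt(2)*sin(θ + pi/4)

Explanation: The sign of one term was flipped: the term 3*θ**2 was incorrectly written as -3*θ**2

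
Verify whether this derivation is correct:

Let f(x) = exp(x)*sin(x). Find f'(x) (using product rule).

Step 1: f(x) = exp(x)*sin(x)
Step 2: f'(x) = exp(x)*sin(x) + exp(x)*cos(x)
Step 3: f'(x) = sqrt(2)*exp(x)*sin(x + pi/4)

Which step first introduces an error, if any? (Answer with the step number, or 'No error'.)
No error

All steps in this derivation are correct.
The final answer f'(x) = sqrt(2)*exp(x)*sin(x + pi/4) is valid.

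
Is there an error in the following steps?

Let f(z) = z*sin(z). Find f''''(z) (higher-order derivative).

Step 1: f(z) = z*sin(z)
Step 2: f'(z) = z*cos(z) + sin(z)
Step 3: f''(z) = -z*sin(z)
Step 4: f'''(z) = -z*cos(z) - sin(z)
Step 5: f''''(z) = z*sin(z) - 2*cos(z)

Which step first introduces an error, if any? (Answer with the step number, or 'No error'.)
Step 3

Step 3 is incorrect due to a dropped term.
The step shows: -z*sin(z)
The correct value should be: -z*sin(z) + 2*cos(z)

Explanation: A term was dropped: the term 2*cos(z) was incorrectly omitted
The later steps are derived from this incorrect expression, so the error originates in Step 3.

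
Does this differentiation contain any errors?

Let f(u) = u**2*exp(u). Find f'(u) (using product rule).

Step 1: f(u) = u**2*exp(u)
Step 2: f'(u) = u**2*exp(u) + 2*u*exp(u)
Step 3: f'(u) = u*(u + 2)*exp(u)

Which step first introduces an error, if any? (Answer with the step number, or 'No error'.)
No error

All steps in this derivation are correct.
The final answer f'(u) = u*(u + 2)*exp(u) is valid.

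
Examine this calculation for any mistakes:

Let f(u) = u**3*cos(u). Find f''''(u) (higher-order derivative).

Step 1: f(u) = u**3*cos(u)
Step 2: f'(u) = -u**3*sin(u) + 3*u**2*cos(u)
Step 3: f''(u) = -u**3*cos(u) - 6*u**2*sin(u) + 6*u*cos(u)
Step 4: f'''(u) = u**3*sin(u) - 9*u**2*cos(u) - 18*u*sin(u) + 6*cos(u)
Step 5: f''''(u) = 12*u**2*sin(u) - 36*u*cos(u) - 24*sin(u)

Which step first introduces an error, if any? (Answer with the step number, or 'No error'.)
Step 5

Step 5 is incorrect due to a dropped term.
The step shows: 12*u**2*sin(u) - 36*u*cos(u) - 24*sin(u)
The correct value should be: u**3*cos(u) + 12*u**2*sin(u) - 36*u*cos(u) - 24*sin(u)

Explanation: A term was dropped: the term u**3*cos(u) was incorrectly omitted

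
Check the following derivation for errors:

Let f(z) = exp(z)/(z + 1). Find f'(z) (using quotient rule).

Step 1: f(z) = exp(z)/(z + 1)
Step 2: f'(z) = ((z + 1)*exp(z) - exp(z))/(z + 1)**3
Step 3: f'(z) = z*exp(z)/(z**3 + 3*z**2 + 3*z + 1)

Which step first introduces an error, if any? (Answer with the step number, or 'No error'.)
Step 2

Step 2 is incorrect due to a wrong exponent.
The step shows: ((z + 1)*exp(z) - exp(z))/(z + 1)**3
The correct value should be: ((z + 1)*exp(z) - exp(z))/(z + 1)**2

Explanation: The exponent -2 on z + 1 was incorrectly written as -3: the term ((z + 1)*exp(z) - exp(z))/(z + 1)**2 was incorrectly written as ((z + 1)*exp(z) - exp(z))/(z + 1)**3
The later steps are derived from this incorrect expression, so the error originates in Step 2.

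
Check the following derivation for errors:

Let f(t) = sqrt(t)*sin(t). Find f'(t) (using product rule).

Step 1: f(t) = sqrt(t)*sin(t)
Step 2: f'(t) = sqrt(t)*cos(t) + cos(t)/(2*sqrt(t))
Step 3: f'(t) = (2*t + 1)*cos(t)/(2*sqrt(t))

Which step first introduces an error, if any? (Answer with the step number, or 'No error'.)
Step 2

Step 2 is incorrect due to a wrong trig function.
The step shows: sqrt(t)*cos(t) + cos(t)/(2*sqrt(t))
The correct value should be: sqrt(t)*cos(t) + sin(t)/(2*sqrt(t))

Explanation: sin(t) was incorrectly written as cos(t): the term sin(t)/(2*sqrt(t)) was incorrectly written as cos(t)/(2*sqrt(t))
The later steps are derived from this incorrect expression, so the error originates in Step 2.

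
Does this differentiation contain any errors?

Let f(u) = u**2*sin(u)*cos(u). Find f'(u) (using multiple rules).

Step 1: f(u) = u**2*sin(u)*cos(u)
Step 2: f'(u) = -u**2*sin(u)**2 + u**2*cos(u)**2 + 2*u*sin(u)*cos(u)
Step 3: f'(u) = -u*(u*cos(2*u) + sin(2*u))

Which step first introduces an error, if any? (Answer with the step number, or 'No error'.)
Step 3

Step 3 is incorrect due to a sign flip.
The step shows: -u*(u*cos(2*u) + sin(2*u))
The correct value should be: u*(u*cos(2*u) + sin(2*u))

Explanation: The sign of the whole expression was flipped: the term u*(u*cos(2*u) + sin(2*u)) was incorrectly written as -u*(u*cos(2*u) + sin(2*u))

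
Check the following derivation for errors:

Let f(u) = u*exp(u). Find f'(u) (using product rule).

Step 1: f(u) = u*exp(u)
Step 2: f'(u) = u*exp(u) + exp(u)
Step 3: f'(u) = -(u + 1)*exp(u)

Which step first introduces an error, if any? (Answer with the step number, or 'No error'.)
Step 3

Step 3 is incorrect due to a sign flip.
The step shows: -(u + 1)*exp(u)
The correct value should be: (u + 1)*exp(u)

Explanation: The sign of the whole expression was flipped: the term (u + 1)*exp(u) was incorrectly written as -(u + 1)*exp(u)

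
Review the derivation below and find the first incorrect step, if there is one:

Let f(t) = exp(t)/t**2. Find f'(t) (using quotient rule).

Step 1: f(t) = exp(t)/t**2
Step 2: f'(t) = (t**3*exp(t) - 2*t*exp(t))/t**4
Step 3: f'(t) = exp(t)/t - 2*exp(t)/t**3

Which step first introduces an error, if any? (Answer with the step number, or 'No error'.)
Step 2

Step 2 is incorrect due to a wrong exponent.
The step shows: (t**3*exp(t) - 2*t*exp(t))/t**4
The correct value should be: (t**2*exp(t) - 2*t*exp(t))/t**4

Explanation: The exponent 2 on t was incorrectly written as 3: the term (t**2*exp(t) - 2*t*exp(t))/t**4 was incorrectly written as (t**3*exp(t) - 2*t*exp(t))/t**4
The later steps are derived from this incorrect expression, so the error originates in Step 2.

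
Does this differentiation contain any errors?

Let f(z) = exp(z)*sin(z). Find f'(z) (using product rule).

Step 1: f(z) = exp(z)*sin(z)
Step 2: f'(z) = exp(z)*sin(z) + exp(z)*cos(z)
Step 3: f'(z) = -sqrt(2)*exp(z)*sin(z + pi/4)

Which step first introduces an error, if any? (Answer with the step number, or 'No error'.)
Step 3

Step 3 is incorrect due to a sign flip.
The step shows: -sqrt(2)*exp(z)*sin(z + pi/4)
The correct value should be: sqrt(2)*exp(z)*sin(z + pi/4)

Explanation: The sign of the whole expression was flipped: the term sqrt(2)*exp(z)*sin(z + pi/4) was incorrectly written as -sqrt(2)*exp(z)*sin(z + pi/4)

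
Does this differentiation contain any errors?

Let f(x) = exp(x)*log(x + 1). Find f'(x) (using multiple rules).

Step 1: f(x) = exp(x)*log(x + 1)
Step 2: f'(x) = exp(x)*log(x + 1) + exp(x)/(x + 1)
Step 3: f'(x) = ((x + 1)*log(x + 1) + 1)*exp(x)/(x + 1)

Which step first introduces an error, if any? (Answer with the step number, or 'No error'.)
No error

All steps in this derivation are correct.
The final answer f'(x) = ((x + 1)*log(x + 1) + 1)*exp(x)/(x + 1) is valid.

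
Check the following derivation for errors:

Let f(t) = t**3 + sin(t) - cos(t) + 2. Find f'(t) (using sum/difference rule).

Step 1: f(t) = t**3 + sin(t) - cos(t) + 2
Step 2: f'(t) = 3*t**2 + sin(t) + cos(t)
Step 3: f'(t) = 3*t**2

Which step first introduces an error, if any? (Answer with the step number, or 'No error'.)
Step 3

Step 3 is incorrect due to a dropped term.
The step shows: 3*t**2
The correct value should be: 3*t**2 + sqrt(2)*sin(t + pi/4)

Explanation: A term was dropped: the term sqrt(2)*sin(t + pi/4) was incorrectly omitted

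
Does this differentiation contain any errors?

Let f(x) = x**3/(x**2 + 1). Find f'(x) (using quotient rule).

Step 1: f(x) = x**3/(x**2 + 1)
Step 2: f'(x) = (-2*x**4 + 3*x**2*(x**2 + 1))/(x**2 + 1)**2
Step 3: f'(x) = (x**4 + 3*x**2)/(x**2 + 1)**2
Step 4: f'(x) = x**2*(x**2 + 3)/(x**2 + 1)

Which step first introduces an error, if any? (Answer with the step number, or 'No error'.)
Step 4

Step 4 is incorrect due to a wrong exponent.
The step shows: x**2*(x**2 + 3)/(x**2 + 1)
The correct value should be: x**2*(x**2 + 3)/(x**2 + 1)**2

Explanation: The exponent -2 on x**2 + 1 was incorrectly written as -1: the term x**2*(x**2 + 3)/(x**2 + 1)**2 was incorrectly written as x**2*(x**2 + 3)/(x**2 + 1)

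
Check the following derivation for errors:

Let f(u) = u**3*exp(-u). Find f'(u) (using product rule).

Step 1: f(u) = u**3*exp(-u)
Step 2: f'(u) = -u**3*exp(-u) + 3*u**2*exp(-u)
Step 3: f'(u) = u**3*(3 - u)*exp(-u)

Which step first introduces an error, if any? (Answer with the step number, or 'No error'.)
Step 3

Step 3 is incorrect due to a wrong exponent.
The step shows: u**3*(3 - u)*exp(-u)
The correct value should be: u**2*(3 - u)*exp(-u)

Explanation: The exponent 2 on u was incorrectly written as 3: the term u**2*(3 - u)*exp(-u) was incorrectly written as u**3*(3 - u)*exp(-u)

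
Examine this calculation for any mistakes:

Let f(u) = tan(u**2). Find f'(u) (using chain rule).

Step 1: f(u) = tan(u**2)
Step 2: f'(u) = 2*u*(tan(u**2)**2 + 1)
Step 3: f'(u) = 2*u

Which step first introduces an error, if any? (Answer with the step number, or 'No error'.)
Step 3

Step 3 is incorrect due to a dropped term.
The step shows: 2*u
The correct value should be: 2*u*tan(u**2)**2 + 2*u

Explanation: A term was dropped: the term 2*u*tan(u**2)**2 was incorrectly omitted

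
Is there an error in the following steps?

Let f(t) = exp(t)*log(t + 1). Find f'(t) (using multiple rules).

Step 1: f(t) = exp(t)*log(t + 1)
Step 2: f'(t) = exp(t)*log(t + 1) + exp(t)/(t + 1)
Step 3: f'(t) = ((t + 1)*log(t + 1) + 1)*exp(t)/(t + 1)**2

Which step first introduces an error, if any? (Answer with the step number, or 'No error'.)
Step 3

Step 3 is incorrect due to a wrong exponent.
The step shows: ((t + 1)*log(t + 1) + 1)*exp(t)/(t + 1)**2
The correct value should be: ((t + 1)*log(t + 1) + 1)*exp(t)/(t + 1)

Explanation: The exponent -1 on t + 1 was incorrectly written as -2: the term ((t + 1)*log(t + 1) + 1)*exp(t)/(t + 1) was incorrectly written as ((t + 1)*log(t + 1) + 1)*exp(t)/(t + 1)**2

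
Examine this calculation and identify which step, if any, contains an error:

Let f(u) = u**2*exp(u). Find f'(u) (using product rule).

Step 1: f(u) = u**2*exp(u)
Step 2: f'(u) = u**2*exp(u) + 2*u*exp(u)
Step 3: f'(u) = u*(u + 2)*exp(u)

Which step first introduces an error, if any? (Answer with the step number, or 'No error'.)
No error

All steps in this derivation are correct.
The final answer f'(u) = u*(u + 2)*exp(u) is valid.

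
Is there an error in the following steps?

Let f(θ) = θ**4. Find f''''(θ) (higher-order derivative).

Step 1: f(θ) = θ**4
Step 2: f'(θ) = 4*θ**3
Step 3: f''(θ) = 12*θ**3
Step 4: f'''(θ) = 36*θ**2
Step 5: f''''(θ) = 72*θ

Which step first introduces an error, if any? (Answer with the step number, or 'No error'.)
Step 3

Step 3 is incorrect due to a wrong exponent.
The step shows: 12*θ**3
The correct value should be: 12*θ**2

Explanation: The exponent 2 on θ was incorrectly written as 3: the term 12*θ**2 was incorrectly written as 12*θ**3
The later steps are derived from this incorrect expression, so the error originates in Step 3.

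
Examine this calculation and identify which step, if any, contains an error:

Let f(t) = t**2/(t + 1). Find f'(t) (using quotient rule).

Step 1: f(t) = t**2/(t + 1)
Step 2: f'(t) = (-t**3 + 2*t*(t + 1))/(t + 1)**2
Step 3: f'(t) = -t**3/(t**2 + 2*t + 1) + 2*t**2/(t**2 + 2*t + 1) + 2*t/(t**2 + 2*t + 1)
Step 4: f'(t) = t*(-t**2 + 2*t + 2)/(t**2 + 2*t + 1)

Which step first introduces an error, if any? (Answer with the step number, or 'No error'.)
Step 2

Step 2 is incorrect due to a wrong exponent.
The step shows: (-t**3 + 2*t*(t + 1))/(t + 1)**2
The correct value should be: (-t**2 + 2*t*(t + 1))/(t + 1)**2

Explanation: The exponent 2 on t was incorrectly written as 3: the term (-t**2 + 2*t*(t + 1))/(t + 1)**2 was incorrectly written as (-t**3 + 2*t*(t + 1))/(t + 1)**2
The later steps are derived from this incorrect expression, so the error originates in Step 2.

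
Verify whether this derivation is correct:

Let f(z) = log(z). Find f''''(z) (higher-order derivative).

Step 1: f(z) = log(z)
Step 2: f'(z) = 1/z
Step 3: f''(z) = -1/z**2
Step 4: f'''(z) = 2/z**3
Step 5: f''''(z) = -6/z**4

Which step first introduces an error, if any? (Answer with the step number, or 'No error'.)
No error

All steps in this derivation are correct.
The final answer f''''(z) = -6/z**4 is valid.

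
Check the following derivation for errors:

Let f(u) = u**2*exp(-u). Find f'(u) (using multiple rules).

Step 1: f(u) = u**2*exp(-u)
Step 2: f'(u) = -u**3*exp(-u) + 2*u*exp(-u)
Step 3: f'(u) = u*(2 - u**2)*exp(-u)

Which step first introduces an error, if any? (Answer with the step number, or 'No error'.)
Step 2

Step 2 is incorrect due to a wrong exponent.
The step shows: -u**3*exp(-u) + 2*u*exp(-u)
The correct value should be: -u**2*exp(-u) + 2*u*exp(-u)

Explanation: The exponent 2 on u was incorrectly written as 3: the term -u**2*exp(-u) was incorrectly written as -u**3*exp(-u)
The later steps are derived from this incorrect expression, so the error originates in Step 2.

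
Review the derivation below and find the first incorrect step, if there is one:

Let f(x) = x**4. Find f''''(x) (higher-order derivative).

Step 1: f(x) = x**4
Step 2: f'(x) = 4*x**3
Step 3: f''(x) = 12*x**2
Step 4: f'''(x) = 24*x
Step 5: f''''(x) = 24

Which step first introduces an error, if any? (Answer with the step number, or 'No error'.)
No error

All steps in this derivation are correct.
The final answer f''''(x) = 24 is valid.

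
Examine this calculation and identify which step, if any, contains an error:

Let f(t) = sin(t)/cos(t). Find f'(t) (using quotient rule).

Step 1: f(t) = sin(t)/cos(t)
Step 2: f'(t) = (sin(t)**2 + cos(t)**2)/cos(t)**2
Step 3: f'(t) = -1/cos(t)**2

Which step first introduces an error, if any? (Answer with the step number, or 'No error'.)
Step 3

Step 3 is incorrect due to a sign flip.
The step shows: -1/cos(t)**2
The correct value should be: cos(t)**(-2)

Explanation: The sign of the whole expression was flipped: the term cos(t)**(-2) was incorrectly written as -1/cos(t)**2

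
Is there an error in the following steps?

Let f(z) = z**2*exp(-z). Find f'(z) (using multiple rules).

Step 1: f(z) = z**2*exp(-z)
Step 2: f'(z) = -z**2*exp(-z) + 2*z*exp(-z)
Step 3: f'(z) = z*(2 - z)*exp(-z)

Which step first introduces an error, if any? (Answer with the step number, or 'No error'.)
No error

All steps in this derivation are correct.
The final answer f'(z) = z*(2 - z)*exp(-z) is valid.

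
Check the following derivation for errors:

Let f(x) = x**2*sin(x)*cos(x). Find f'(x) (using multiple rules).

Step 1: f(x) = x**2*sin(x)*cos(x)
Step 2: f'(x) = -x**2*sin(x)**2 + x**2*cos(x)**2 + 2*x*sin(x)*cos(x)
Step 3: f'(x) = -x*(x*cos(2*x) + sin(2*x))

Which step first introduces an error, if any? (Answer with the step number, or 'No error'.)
Step 3

Step 3 is incorrect due to a sign flip.
The step shows: -x*(x*cos(2*x) + sin(2*x))
The correct value should be: x*(x*cos(2*x) + sin(2*x))

Explanation: The sign of the whole expression was flipped: the term x*(x*cos(2*x) + sin(2*x)) was incorrectly written as -x*(x*cos(2*x) + sin(2*x))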